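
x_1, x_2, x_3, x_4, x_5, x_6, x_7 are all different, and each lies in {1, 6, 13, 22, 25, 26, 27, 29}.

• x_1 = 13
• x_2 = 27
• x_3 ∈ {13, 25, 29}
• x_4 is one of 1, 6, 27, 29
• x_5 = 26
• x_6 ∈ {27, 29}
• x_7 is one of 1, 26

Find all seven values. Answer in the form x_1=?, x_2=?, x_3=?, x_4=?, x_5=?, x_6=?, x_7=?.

x_1 has just one choice, so x_1 = 13. So x_3 can't be 13.
That leaves x_2 = 27. So x_4, x_6 can't be 27.
x_5's domain is down to {26}, so x_5 = 26. So x_7 can't be 26.
x_6 has just one choice, so x_6 = 29. Remove 29 from x_3, x_4.
x_7's domain is down to {1}, so x_7 = 1. So x_4 can't be 1.
That leaves x_3 = 25.
x_4's domain is down to {6}, so x_4 = 6.

x_1=13, x_2=27, x_3=25, x_4=6, x_5=26, x_6=29, x_7=1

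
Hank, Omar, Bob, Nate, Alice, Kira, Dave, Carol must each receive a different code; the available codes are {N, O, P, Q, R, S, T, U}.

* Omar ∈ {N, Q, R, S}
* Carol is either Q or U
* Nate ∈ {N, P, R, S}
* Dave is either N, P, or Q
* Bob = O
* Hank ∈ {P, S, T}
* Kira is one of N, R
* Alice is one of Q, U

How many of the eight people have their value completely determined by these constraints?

2

Bob's domain is down to {O}, so Bob = O.
Among the 7 still-open variables, T fits only Hank (and all 7 values in {N, P, Q, R, S, T, U} must be used), so Hank = T.
Alice and Carol between them cover only {Q, U} — a naked pair. Remove those values from Omar, Dave.
Determined: Hank=T, Bob=O. The other people each still have more than one consistent value. That makes 2.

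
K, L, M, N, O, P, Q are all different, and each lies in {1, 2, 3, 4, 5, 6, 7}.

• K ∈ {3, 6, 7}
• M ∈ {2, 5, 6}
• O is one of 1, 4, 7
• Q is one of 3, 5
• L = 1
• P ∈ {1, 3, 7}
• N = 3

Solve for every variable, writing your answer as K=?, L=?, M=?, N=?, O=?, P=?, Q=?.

L has just one choice, so L = 1. So O, P can't be 1.
That leaves N = 3. Strike 3 from K, P, Q.
P's domain is down to {7}, so P = 7. Strike 7 from K, O.
Q has just one choice, so Q = 5. Eliminate 5 elsewhere: M.
K must be 6 (only option left). Strike 6 from M.
That leaves M = 2.
O has just one choice, so O = 4.

K=6, L=1, M=2, N=3, O=4, P=7, Q=5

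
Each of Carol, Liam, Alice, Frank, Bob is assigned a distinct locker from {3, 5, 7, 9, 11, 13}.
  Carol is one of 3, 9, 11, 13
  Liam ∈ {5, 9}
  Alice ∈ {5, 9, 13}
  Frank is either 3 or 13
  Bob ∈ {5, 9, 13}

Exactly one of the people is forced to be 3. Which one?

Frank

Among the 5 variables, 11 fits only Carol (and all 5 values in {3, 5, 9, 11, 13} must be used), so Carol = 11.
Among the 4 still-open variables, 3 fits only Frank (and all 4 values in {3, 5, 9, 13} must be used), so Frank = 3.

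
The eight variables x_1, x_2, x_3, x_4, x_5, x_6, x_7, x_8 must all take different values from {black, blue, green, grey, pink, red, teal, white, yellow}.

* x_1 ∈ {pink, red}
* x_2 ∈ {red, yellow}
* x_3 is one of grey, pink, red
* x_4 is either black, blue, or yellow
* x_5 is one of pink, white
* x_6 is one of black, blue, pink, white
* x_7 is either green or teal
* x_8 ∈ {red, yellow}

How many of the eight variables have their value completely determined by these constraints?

The 2 variables x_2 and x_8 are confined to {red, yellow}, which locks those values in; drop them from x_1, x_3, x_4.
x_1 must be pink (only option left). Remove pink from x_3, x_5, x_6.
x_3 has just one choice, so x_3 = grey.
That leaves x_5 = white. Remove white from x_6.
Determined: x_1=pink, x_3=grey, x_5=white. The other variables each still have more than one consistent value. That makes 3.

3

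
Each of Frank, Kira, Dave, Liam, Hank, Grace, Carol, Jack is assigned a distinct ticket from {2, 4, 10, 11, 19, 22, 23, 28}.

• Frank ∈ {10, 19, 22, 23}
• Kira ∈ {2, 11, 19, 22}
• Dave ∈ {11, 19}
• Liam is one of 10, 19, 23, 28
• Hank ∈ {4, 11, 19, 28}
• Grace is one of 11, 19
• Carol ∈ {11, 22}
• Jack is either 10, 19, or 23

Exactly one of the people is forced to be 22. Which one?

The 8 variables together cover exactly {2, 4, 10, 11, 19, 22, 23, 28} — 8 values for 8 variables — and 2 appears only in Kira's list, so Kira = 2.
Among the 7 still-open variables, 4 fits only Hank (and all 7 values in {4, 10, 11, 19, 22, 23, 28} must be used), so Hank = 4.
Among the 6 still-open variables, 28 fits only Liam (and all 6 values in {10, 11, 19, 22, 23, 28} must be used), so Liam = 28.
Dave and Grace between them cover only {11, 19} — a naked pair. Remove those values from Frank, Carol, Jack.
So 22 goes to Carol.

Carol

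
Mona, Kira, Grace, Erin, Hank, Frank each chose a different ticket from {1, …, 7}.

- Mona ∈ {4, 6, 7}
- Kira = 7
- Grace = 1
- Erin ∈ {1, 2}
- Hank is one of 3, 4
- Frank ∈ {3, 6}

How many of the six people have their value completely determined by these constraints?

3

Kira has just one choice, so Kira = 7. So Mona can't be 7.
That leaves Grace = 1. Strike 1 from Erin.
Erin must be 2 (only option left).
Determined: Kira=7, Grace=1, Erin=2. The other people each still have more than one consistent value. That makes 3.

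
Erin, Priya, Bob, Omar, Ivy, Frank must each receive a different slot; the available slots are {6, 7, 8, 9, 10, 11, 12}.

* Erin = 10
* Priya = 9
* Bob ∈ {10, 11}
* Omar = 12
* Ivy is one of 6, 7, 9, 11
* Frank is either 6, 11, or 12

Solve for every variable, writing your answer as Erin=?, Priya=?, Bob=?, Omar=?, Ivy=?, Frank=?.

Erin=10, Priya=9, Bob=11, Omar=12, Ivy=7, Frank=6

Erin's domain is down to {10}, so Erin = 10. Eliminate 10 elsewhere: Bob.
Priya has just one choice, so Priya = 9. So Ivy can't be 9.
Bob's domain is down to {11}, so Bob = 11. So Ivy, Frank can't be 11.
Omar has just one choice, so Omar = 12. Eliminate 12 elsewhere: Frank.
Frank's domain is down to {6}, so Frank = 6. Strike 6 from Ivy.
Ivy has just one choice, so Ivy = 7.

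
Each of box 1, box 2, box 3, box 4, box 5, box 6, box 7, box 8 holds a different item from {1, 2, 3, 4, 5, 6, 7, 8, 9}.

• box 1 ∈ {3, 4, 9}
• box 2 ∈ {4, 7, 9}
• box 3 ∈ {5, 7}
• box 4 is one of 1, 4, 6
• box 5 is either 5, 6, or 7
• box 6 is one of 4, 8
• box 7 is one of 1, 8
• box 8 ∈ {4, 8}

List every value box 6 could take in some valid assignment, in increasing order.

4, 8

The 8 variables draw from only 8 values {1, 3, 4, 5, 6, 7, 8, 9}, so each is used; only box 1 can be 3, hence box 1 = 3.
Among the 7 still-open variables, 9 fits only box 2 (and all 7 values in {1, 4, 5, 6, 7, 8, 9} must be used), so box 2 = 9.
The 2 variables box 6 and box 8 are confined to {4, 8}, which locks those values in; drop them from box 4, box 7.
box 7 has just one choice, so box 7 = 1. Remove 1 from box 4.
box 4 has just one choice, so box 4 = 6. Eliminate 6 elsewhere: box 5.
No further eliminations apply; box 6 can still be any of 4, 8.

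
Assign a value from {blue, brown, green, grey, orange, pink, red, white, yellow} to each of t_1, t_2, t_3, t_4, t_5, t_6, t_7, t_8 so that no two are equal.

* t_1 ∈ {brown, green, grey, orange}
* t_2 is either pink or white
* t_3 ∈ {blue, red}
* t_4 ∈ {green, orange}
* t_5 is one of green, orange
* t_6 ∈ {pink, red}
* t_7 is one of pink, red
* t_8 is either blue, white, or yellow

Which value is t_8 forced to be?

yellow

t_4 and t_5 between them cover only {green, orange} — a naked pair. Remove those values from t_1.
The 2 variables t_6 and t_7 are confined to {pink, red}, which locks those values in; drop them from t_2, t_3.
t_2's domain is down to {white}, so t_2 = white. So t_8 can't be white.
t_3's domain is down to {blue}, so t_3 = blue. So t_8 can't be blue.
So t_8 = yellow.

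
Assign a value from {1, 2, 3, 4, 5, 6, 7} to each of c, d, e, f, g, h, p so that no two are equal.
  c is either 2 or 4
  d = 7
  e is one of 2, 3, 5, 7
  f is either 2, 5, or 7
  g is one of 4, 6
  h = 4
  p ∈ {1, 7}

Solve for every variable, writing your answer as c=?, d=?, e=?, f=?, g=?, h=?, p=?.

d has just one choice, so d = 7. Eliminate 7 elsewhere: e, f, p.
h has just one choice, so h = 4. So c, g can't be 4.
p must be 1 (only option left).
c's domain is down to {2}, so c = 2. Remove 2 from e, f.
f must be 5 (only option left). Eliminate 5 elsewhere: e.
That leaves g = 6.
e has just one choice, so e = 3.

c=2, d=7, e=3, f=5, g=6, h=4, p=1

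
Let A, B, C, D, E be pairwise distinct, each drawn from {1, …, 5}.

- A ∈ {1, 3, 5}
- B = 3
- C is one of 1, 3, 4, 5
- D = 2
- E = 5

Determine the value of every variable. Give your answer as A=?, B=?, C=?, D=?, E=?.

B must be 3 (only option left). Eliminate 3 elsewhere: A, C.
D's domain is down to {2}, so D = 2.
E's domain is down to {5}, so E = 5. Remove 5 from A, C.
A's domain is down to {1}, so A = 1. So C can't be 1.
C's domain is down to {4}, so C = 4.

A=1, B=3, C=4, D=2, E=5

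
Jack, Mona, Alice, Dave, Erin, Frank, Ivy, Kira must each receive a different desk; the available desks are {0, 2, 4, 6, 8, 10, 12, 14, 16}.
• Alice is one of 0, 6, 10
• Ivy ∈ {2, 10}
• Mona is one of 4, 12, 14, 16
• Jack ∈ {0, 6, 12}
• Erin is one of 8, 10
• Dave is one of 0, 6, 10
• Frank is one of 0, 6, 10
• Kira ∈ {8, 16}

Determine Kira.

Alice, Dave, Frank share exactly the 3 values {0, 6, 10}; by pigeonhole those values go to them, so strike 0, 6, 10 from Jack, Erin, Ivy.
That leaves Jack = 12. Eliminate 12 elsewhere: Mona.
Erin's domain is down to {8}, so Erin = 8. Eliminate 8 elsewhere: Kira.
So Kira = 16.

16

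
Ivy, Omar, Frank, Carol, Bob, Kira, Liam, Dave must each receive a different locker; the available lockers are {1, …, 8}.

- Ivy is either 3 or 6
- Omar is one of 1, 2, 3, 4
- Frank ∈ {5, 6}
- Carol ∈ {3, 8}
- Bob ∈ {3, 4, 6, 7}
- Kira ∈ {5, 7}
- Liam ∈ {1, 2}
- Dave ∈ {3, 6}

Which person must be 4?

Among the 8 variables, 8 fits only Carol (and all 8 values in {1, 2, 3, 4, 5, 6, 7, 8} must be used), so Carol = 8.
Ivy and Dave between them cover only {3, 6} — a naked pair. Remove those values from Omar, Frank, Bob.
Frank has just one choice, so Frank = 5. Remove 5 from Kira.
That leaves Kira = 7. So Bob can't be 7.
So 4 goes to Bob.

Bob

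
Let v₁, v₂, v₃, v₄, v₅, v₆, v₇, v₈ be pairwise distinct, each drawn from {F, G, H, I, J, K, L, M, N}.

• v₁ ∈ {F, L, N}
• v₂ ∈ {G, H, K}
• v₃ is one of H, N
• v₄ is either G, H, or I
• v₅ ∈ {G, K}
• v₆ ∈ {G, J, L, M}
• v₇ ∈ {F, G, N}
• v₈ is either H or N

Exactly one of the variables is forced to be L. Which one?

v₃ and v₈ between them cover only {H, N} — a naked pair. Remove those values from v₁, v₂, v₄, v₇.
v₂ and v₅ share exactly the 2 values {G, K}; by pigeonhole those values go to them, so strike G, K from v₄, v₆, v₇.
v₄ has just one choice, so v₄ = I.
v₇'s domain is down to {F}, so v₇ = F. Strike F from v₁.
So L goes to v₁.

v₁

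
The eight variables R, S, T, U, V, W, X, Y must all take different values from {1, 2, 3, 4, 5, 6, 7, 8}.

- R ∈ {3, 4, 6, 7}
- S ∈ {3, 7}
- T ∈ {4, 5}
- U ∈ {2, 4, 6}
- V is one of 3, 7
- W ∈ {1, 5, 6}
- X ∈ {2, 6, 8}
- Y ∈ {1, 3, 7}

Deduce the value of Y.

1

Among the 8 variables, 8 fits only X (and all 8 values in {1, 2, 3, 4, 5, 6, 7, 8} must be used), so X = 8.
Among the 7 still-open variables, 2 fits only U (and all 7 values in {1, 2, 3, 4, 5, 6, 7} must be used), so U = 2.
S and V between them cover only {3, 7} — a naked pair. Remove those values from R, Y.
So Y = 1.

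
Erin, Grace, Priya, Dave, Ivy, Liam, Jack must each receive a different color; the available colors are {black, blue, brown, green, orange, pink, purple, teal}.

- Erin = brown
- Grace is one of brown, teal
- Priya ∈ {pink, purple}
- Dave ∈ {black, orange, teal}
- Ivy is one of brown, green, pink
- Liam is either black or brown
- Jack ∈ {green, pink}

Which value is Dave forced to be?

orange

Erin has just one choice, so Erin = brown. Strike brown from Grace, Ivy, Liam.
Grace has just one choice, so Grace = teal. Remove teal from Dave.
Liam must be black (only option left). Eliminate black elsewhere: Dave.
So Dave = orange.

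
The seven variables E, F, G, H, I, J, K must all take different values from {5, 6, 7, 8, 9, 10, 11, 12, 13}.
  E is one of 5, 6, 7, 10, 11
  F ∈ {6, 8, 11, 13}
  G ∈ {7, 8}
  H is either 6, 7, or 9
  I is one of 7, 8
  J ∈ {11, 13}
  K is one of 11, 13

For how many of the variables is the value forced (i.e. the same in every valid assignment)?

2

G and I between them cover only {7, 8} — a naked pair. Remove those values from E, F, H.
J and K share exactly the 2 values {11, 13}; by pigeonhole those values go to them, so strike 11, 13 from E, F.
F has just one choice, so F = 6. Eliminate 6 elsewhere: E, H.
That leaves H = 9.
Determined: F=6, H=9. The other variables each still have more than one consistent value. That makes 2.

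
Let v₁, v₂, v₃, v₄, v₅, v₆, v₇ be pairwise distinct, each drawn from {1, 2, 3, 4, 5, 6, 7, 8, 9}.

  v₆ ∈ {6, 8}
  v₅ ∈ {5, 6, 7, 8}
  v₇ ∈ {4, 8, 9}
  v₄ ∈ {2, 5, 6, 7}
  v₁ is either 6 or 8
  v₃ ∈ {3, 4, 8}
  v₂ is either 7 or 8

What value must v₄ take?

v₁ and v₆ between them cover only {6, 8} — a naked pair. Remove those values from v₂, v₃, v₄, v₅, v₇.
v₂'s domain is down to {7}, so v₂ = 7. Remove 7 from v₄, v₅.
v₅ must be 5 (only option left). Eliminate 5 elsewhere: v₄.
So v₄ = 2.

2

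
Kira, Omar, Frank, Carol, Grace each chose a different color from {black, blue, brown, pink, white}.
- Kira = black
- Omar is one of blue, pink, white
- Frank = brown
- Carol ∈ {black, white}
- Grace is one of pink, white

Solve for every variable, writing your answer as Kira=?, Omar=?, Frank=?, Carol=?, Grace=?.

Kira=black, Omar=blue, Frank=brown, Carol=white, Grace=pink

Kira's domain is down to {black}, so Kira = black. Strike black from Carol.
Frank must be brown (only option left).
Carol must be white (only option left). Strike white from Omar, Grace.
Grace's domain is down to {pink}, so Grace = pink. Eliminate pink elsewhere: Omar.
Omar's domain is down to {blue}, so Omar = blue.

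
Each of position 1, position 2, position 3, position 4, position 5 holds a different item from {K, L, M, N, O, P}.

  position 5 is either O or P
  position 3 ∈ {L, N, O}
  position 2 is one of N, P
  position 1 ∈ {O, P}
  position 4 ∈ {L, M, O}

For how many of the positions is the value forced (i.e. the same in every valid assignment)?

Among the 5 variables, M fits only position 4 (and all 5 values in {L, M, N, O, P} must be used), so position 4 = M.
Among the 4 still-open variables, L fits only position 3 (and all 4 values in {L, N, O, P} must be used), so position 3 = L.
The 3 still-open variables draw from only 3 values {N, O, P}, so each is used; only position 2 can be N, hence position 2 = N.
Determined: position 2=N, position 3=L, position 4=M. The other positions each still have more than one consistent value. That makes 3.

3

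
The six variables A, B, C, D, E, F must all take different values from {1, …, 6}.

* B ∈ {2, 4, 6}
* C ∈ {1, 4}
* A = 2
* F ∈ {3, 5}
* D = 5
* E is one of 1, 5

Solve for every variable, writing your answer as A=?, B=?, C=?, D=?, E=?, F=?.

A has just one choice, so A = 2. So B can't be 2.
That leaves D = 5. Eliminate 5 elsewhere: E, F.
E's domain is down to {1}, so E = 1. Strike 1 from C.
F must be 3 (only option left).
C has just one choice, so C = 4. Remove 4 from B.
That leaves B = 6.

A=2, B=6, C=4, D=5, E=1, F=3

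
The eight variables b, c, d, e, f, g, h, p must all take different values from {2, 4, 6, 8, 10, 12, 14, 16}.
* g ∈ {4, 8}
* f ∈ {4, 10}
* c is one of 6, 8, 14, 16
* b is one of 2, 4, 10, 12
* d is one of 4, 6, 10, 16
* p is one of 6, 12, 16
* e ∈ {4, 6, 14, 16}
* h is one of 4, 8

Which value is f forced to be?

10

The 8 variables together cover exactly {2, 4, 6, 8, 10, 12, 14, 16} — 8 values for 8 variables — and 2 appears only in b's list, so b = 2.
Among the 7 still-open variables, 12 fits only p (and all 7 values in {4, 6, 8, 10, 12, 14, 16} must be used), so p = 12.
The 2 variables g and h are confined to {4, 8}, which locks those values in; drop them from c, d, e, f.
So f = 10.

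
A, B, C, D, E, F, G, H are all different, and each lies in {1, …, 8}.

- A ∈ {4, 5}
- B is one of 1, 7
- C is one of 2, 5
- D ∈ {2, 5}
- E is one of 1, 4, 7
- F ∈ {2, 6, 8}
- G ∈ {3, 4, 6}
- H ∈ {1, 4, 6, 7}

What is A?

The 8 variables draw from only 8 values {1, 2, 3, 4, 5, 6, 7, 8}, so each is used; only G can be 3, hence G = 3.
Among the 7 still-open variables, 8 fits only F (and all 7 values in {1, 2, 4, 5, 6, 7, 8} must be used), so F = 8.
The 6 still-open variables together cover exactly {1, 2, 4, 5, 6, 7} — 6 values for 6 variables — and 6 appears only in H's list, so H = 6.
C and D between them cover only {2, 5} — a naked pair. Remove those values from A.
So A = 4.

4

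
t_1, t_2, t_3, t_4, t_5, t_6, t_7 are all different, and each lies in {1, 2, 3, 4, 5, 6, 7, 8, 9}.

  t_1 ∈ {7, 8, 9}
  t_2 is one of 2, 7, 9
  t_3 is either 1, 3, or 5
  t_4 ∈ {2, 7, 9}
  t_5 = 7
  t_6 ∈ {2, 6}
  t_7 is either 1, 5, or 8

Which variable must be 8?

t_1

t_5 must be 7 (only option left). So t_1, t_2, t_4 can't be 7.
t_2 and t_4 share exactly the 2 values {2, 9}; by pigeonhole those values go to them, so strike 2, 9 from t_1, t_6.
So 8 goes to t_1.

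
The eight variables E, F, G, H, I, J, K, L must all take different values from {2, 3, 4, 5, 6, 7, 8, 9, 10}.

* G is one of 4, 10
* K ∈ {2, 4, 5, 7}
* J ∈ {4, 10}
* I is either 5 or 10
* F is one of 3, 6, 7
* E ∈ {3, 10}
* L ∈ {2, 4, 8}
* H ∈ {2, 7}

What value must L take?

The 8 variables together cover exactly {2, 3, 4, 5, 6, 7, 8, 10} — 8 values for 8 variables — and 6 appears only in F's list, so F = 6.
Among the 7 still-open variables, 3 fits only E (and all 7 values in {2, 3, 4, 5, 7, 8, 10} must be used), so E = 3.
The 6 still-open variables together cover exactly {2, 4, 5, 7, 8, 10} — 6 values for 6 variables — and 8 appears only in L's list, so L = 8.

8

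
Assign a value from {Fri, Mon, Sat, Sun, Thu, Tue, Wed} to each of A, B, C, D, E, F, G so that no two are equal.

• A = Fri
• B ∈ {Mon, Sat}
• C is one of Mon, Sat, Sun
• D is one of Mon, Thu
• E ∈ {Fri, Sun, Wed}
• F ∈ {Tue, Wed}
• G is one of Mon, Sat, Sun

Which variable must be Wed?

A's domain is down to {Fri}, so A = Fri. Strike Fri from E.
The 6 still-open variables together cover exactly {Mon, Sat, Sun, Thu, Tue, Wed} — 6 values for 6 variables — and Thu appears only in D's list, so D = Thu.
Among the 5 still-open variables, Tue fits only F (and all 5 values in {Mon, Sat, Sun, Tue, Wed} must be used), so F = Tue.
The 4 still-open variables draw from only 4 values {Mon, Sat, Sun, Wed}, so each is used; only E can be Wed, hence E = Wed.

E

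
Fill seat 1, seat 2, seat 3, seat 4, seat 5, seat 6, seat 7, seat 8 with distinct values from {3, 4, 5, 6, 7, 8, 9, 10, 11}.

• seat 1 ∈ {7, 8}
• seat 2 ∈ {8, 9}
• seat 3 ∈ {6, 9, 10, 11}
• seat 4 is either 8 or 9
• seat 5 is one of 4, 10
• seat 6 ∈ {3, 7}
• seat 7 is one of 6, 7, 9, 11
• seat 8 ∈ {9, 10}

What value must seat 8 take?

10

The 8 variables draw from only 8 values {3, 4, 6, 7, 8, 9, 10, 11}, so each is used; only seat 6 can be 3, hence seat 6 = 3.
Among the 7 still-open variables, 4 fits only seat 5 (and all 7 values in {4, 6, 7, 8, 9, 10, 11} must be used), so seat 5 = 4.
seat 2 and seat 4 share exactly the 2 values {8, 9}; by pigeonhole those values go to them, so strike 8, 9 from seat 1, seat 3, seat 7, seat 8.
So seat 8 = 10.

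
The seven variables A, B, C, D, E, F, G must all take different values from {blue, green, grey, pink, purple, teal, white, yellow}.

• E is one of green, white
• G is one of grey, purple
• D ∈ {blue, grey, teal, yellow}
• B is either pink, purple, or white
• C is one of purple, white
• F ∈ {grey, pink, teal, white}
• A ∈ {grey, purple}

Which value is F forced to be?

The 2 variables A and G are confined to {grey, purple}, which locks those values in; drop them from B, C, D, F.
C must be white (only option left). Strike white from B, E, F.
E has just one choice, so E = green.
B has just one choice, so B = pink. Remove pink from F.
So F = teal.

teal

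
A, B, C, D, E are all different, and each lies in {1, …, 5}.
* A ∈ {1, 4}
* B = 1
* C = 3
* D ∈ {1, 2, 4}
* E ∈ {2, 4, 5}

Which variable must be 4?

B has just one choice, so B = 1. Remove 1 from A, D.
So 4 goes to A.

A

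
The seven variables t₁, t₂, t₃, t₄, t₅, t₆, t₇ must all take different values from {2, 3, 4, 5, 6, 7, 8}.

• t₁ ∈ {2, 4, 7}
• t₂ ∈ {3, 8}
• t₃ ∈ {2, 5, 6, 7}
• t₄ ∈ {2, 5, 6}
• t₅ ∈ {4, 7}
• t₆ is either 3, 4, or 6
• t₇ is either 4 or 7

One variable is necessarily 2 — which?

t₁

The 7 variables together cover exactly {2, 3, 4, 5, 6, 7, 8} — 7 values for 7 variables — and 8 appears only in t₂'s list, so t₂ = 8.
Among the 6 still-open variables, 3 fits only t₆ (and all 6 values in {2, 3, 4, 5, 6, 7} must be used), so t₆ = 3.
The 2 variables t₅ and t₇ are confined to {4, 7}, which locks those values in; drop them from t₁, t₃.
So 2 goes to t₁.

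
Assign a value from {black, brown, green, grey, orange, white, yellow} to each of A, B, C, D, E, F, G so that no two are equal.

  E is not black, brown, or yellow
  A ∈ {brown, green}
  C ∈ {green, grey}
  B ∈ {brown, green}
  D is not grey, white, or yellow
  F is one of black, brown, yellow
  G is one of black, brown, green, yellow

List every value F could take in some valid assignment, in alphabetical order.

Among the 7 variables, white fits only E (and all 7 values in {black, brown, green, grey, orange, white, yellow} must be used), so E = white.
The 6 still-open variables together cover exactly {black, brown, green, grey, orange, yellow} — 6 values for 6 variables — and grey appears only in C's list, so C = grey.
The 5 still-open variables together cover exactly {black, brown, green, orange, yellow} — 5 values for 5 variables — and orange appears only in D's list, so D = orange.
A and B between them cover only {brown, green} — a naked pair. Remove those values from F, G.
No further eliminations apply; F can still be any of black, yellow.

black, yellow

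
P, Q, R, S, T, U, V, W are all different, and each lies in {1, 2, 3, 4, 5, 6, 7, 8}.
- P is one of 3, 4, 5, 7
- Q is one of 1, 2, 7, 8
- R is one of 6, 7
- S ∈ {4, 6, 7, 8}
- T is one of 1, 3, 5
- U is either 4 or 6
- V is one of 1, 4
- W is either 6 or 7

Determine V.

1

The 8 variables draw from only 8 values {1, 2, 3, 4, 5, 6, 7, 8}, so each is used; only Q can be 2, hence Q = 2.
The 7 still-open variables together cover exactly {1, 3, 4, 5, 6, 7, 8} — 7 values for 7 variables — and 8 appears only in S's list, so S = 8.
R and W between them cover only {6, 7} — a naked pair. Remove those values from P, U.
U must be 4 (only option left). Eliminate 4 elsewhere: P, V.
So V = 1.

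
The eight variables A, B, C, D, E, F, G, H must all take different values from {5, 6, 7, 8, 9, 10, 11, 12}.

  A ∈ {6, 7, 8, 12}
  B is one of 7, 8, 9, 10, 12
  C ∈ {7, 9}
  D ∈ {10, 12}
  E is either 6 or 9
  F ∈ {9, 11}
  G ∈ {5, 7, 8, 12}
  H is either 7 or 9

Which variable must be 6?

The 8 variables draw from only 8 values {5, 6, 7, 8, 9, 10, 11, 12}, so each is used; only G can be 5, hence G = 5.
Among the 7 still-open variables, 11 fits only F (and all 7 values in {6, 7, 8, 9, 10, 11, 12} must be used), so F = 11.
The 2 variables C and H are confined to {7, 9}, which locks those values in; drop them from A, B, E.
So 6 goes to E.

E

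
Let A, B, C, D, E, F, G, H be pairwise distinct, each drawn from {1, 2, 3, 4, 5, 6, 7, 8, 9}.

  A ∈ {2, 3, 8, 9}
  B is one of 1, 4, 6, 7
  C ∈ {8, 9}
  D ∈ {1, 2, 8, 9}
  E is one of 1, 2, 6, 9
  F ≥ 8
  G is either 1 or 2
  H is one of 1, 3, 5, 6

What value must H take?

C and F share exactly the 2 values {8, 9}; by pigeonhole those values go to them, so strike 8, 9 from A, D, E.
The 2 variables D and G are confined to {1, 2}, which locks those values in; drop them from A, B, E, H.
That leaves A = 3. Remove 3 from H.
E has just one choice, so E = 6. So B, H can't be 6.
So H = 5.

5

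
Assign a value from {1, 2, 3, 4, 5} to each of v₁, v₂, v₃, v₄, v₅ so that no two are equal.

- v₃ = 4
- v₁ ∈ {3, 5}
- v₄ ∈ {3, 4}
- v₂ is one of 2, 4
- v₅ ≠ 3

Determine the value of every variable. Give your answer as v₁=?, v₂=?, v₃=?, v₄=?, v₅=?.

v₃'s domain is down to {4}, so v₃ = 4. So v₂, v₄, v₅ can't be 4.
v₄'s domain is down to {3}, so v₄ = 3. Eliminate 3 elsewhere: v₁.
v₁ has just one choice, so v₁ = 5. So v₅ can't be 5.
That leaves v₂ = 2. So v₅ can't be 2.
That leaves v₅ = 1.

v₁=5, v₂=2, v₃=4, v₄=3, v₅=1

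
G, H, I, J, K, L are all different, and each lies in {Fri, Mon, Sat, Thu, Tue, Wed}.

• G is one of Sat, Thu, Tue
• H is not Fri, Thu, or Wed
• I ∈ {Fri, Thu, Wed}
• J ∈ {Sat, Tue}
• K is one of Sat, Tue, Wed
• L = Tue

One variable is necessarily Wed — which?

K

L must be Tue (only option left). Strike Tue from G, H, J, K.
J has just one choice, so J = Sat. So G, H, K can't be Sat.
So Wed goes to K.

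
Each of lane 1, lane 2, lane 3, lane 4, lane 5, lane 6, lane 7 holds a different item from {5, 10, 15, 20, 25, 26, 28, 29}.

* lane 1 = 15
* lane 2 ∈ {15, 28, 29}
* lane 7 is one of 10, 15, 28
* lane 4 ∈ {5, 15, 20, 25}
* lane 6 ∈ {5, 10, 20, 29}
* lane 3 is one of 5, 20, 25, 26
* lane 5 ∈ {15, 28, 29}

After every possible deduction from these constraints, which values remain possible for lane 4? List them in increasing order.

lane 1 has just one choice, so lane 1 = 15. Remove 15 from lane 2, lane 4, lane 5, lane 7.
lane 2 and lane 5 between them cover only {28, 29} — a naked pair. Remove those values from lane 6, lane 7.
lane 7's domain is down to {10}, so lane 7 = 10. Eliminate 10 elsewhere: lane 6.
No further eliminations apply; lane 4 can still be any of 5, 20, 25.

5, 20, 25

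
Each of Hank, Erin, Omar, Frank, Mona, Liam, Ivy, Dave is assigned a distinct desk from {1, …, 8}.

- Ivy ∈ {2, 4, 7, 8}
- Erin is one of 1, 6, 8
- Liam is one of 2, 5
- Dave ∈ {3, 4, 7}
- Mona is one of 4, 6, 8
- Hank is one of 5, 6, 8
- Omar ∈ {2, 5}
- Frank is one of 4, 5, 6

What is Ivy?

The 8 variables together cover exactly {1, 2, 3, 4, 5, 6, 7, 8} — 8 values for 8 variables — and 1 appears only in Erin's list, so Erin = 1.
The 7 still-open variables draw from only 7 values {2, 3, 4, 5, 6, 7, 8}, so each is used; only Dave can be 3, hence Dave = 3.
Among the 6 still-open variables, 7 fits only Ivy (and all 6 values in {2, 4, 5, 6, 7, 8} must be used), so Ivy = 7.

7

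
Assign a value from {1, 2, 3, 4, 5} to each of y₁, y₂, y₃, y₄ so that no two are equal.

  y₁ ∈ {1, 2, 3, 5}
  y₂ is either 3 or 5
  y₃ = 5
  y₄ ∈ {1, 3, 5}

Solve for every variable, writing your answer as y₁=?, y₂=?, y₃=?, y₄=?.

y₁=2, y₂=3, y₃=5, y₄=1

y₃'s domain is down to {5}, so y₃ = 5. Eliminate 5 elsewhere: y₁, y₂, y₄.
That leaves y₂ = 3. So y₁, y₄ can't be 3.
y₄'s domain is down to {1}, so y₄ = 1. So y₁ can't be 1.
y₁ must be 2 (only option left).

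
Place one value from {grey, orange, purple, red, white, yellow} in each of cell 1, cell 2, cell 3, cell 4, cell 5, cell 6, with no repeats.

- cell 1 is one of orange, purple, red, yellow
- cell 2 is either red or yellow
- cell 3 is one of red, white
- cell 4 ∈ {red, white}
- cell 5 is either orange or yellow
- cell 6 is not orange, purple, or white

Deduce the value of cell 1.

purple

The 6 variables together cover exactly {grey, orange, purple, red, white, yellow} — 6 values for 6 variables — and grey appears only in cell 6's list, so cell 6 = grey.
Among the 5 still-open variables, purple fits only cell 1 (and all 5 values in {orange, purple, red, white, yellow} must be used), so cell 1 = purple.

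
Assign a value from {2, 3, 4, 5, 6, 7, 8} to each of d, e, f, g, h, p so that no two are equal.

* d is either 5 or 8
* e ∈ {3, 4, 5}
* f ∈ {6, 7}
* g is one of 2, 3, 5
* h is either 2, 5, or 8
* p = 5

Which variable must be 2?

h

p must be 5 (only option left). Remove 5 from d, e, g, h.
d's domain is down to {8}, so d = 8. Eliminate 8 elsewhere: h.
So 2 goes to h.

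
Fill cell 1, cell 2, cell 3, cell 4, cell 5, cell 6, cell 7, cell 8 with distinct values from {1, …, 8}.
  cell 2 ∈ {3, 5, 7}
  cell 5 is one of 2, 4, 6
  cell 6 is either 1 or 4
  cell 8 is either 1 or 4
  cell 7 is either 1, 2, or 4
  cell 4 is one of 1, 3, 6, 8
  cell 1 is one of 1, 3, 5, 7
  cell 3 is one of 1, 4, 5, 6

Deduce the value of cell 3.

5

The 8 variables draw from only 8 values {1, 2, 3, 4, 5, 6, 7, 8}, so each is used; only cell 4 can be 8, hence cell 4 = 8.
The 2 variables cell 6 and cell 8 are confined to {1, 4}, which locks those values in; drop them from cell 1, cell 3, cell 5, cell 7.
cell 7's domain is down to {2}, so cell 7 = 2. Strike 2 from cell 5.
cell 5 must be 6 (only option left). Strike 6 from cell 3.
So cell 3 = 5.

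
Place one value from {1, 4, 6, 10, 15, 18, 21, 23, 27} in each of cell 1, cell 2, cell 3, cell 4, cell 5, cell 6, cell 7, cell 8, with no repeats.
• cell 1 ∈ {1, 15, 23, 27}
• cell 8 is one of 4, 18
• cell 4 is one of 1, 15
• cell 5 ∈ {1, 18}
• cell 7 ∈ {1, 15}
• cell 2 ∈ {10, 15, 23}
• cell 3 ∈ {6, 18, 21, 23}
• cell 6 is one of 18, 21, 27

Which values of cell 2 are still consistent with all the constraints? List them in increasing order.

10, 23

cell 4 and cell 7 between them cover only {1, 15} — a naked pair. Remove those values from cell 1, cell 2, cell 5.
cell 5 must be 18 (only option left). Eliminate 18 elsewhere: cell 3, cell 6, cell 8.
cell 8 must be 4 (only option left).
No further eliminations apply; cell 2 can still be any of 10, 23.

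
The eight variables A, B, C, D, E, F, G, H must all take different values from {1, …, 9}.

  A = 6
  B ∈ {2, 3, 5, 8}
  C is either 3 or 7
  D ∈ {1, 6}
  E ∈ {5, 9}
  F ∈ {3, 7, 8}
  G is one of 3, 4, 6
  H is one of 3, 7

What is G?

4

A's domain is down to {6}, so A = 6. So D, G can't be 6.
That leaves D = 1.
C and H between them cover only {3, 7} — a naked pair. Remove those values from B, F, G.
So G = 4.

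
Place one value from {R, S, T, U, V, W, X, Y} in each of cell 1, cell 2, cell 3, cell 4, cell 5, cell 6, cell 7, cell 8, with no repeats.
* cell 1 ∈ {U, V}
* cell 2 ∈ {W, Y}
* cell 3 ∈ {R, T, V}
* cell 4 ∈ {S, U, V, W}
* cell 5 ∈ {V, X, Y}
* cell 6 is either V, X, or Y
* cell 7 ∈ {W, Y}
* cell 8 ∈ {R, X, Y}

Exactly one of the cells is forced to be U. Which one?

Among the 8 variables, S fits only cell 4 (and all 8 values in {R, S, T, U, V, W, X, Y} must be used), so cell 4 = S.
Among the 7 still-open variables, T fits only cell 3 (and all 7 values in {R, T, U, V, W, X, Y} must be used), so cell 3 = T.
The 6 still-open variables draw from only 6 values {R, U, V, W, X, Y}, so each is used; only cell 8 can be R, hence cell 8 = R.
The 5 still-open variables draw from only 5 values {U, V, W, X, Y}, so each is used; only cell 1 can be U, hence cell 1 = U.

cell 1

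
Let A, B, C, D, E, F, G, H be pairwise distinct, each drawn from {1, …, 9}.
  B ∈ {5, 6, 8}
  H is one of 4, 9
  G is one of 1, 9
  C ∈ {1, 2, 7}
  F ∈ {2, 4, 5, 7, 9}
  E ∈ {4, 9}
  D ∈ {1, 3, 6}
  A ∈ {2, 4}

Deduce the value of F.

5

E and H between them cover only {4, 9} — a naked pair. Remove those values from A, F, G.
A must be 2 (only option left). Remove 2 from C, F.
That leaves G = 1. Strike 1 from C, D.
C must be 7 (only option left). Remove 7 from F.
So F = 5.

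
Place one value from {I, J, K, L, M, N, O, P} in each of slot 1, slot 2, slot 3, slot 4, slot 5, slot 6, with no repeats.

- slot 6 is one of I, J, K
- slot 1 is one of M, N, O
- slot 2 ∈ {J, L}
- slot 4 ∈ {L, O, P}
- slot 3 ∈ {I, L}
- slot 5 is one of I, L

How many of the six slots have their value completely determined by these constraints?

2

The 2 variables slot 3 and slot 5 are confined to {I, L}, which locks those values in; drop them from slot 2, slot 4, slot 6.
That leaves slot 2 = J. Remove J from slot 6.
slot 6's domain is down to {K}, so slot 6 = K.
Determined: slot 2=J, slot 6=K. The other slots each still have more than one consistent value. That makes 2.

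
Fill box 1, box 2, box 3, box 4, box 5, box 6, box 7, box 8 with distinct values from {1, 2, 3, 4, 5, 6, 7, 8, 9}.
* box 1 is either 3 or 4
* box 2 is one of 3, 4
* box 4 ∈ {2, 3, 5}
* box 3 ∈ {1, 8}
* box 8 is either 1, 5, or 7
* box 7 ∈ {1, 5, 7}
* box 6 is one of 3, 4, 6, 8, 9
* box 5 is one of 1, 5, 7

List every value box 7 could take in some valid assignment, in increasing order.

box 1 and box 2 between them cover only {3, 4} — a naked pair. Remove those values from box 4, box 6.
box 5, box 7, box 8 between them cover only {1, 5, 7} — a naked triple. Remove those values from box 3, box 4.
box 3 has just one choice, so box 3 = 8. Remove 8 from box 6.
box 4 has just one choice, so box 4 = 2.
No further eliminations apply; box 7 can still be any of 1, 5, 7.

1, 5, 7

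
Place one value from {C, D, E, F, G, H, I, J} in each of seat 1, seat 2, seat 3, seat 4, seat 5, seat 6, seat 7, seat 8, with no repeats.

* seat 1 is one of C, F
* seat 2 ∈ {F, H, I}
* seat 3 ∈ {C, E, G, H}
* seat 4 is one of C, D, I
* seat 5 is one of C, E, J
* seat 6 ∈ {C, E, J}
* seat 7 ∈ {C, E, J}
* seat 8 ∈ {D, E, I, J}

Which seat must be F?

seat 1

The 8 variables draw from only 8 values {C, D, E, F, G, H, I, J}, so each is used; only seat 3 can be G, hence seat 3 = G.
Among the 7 still-open variables, H fits only seat 2 (and all 7 values in {C, D, E, F, H, I, J} must be used), so seat 2 = H.
Among the 6 still-open variables, F fits only seat 1 (and all 6 values in {C, D, E, F, I, J} must be used), so seat 1 = F.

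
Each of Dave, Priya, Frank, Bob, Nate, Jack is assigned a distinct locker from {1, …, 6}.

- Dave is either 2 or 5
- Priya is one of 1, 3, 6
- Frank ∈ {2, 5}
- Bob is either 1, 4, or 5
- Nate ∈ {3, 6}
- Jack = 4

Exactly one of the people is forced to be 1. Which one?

Bob

Jack's domain is down to {4}, so Jack = 4. So Bob can't be 4.
Dave and Frank share exactly the 2 values {2, 5}; by pigeonhole those values go to them, so strike 2, 5 from Bob.
So 1 goes to Bob.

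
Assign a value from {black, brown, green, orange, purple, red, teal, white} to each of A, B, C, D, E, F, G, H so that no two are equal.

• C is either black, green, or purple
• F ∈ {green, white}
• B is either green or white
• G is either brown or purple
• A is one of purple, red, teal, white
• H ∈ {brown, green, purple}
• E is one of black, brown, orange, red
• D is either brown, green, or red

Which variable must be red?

Among the 8 variables, orange fits only E (and all 8 values in {black, brown, green, orange, purple, red, teal, white} must be used), so E = orange.
The 7 still-open variables together cover exactly {black, brown, green, purple, red, teal, white} — 7 values for 7 variables — and black appears only in C's list, so C = black.
The 6 still-open variables draw from only 6 values {brown, green, purple, red, teal, white}, so each is used; only A can be teal, hence A = teal.
The 5 still-open variables draw from only 5 values {brown, green, purple, red, white}, so each is used; only D can be red, hence D = red.

D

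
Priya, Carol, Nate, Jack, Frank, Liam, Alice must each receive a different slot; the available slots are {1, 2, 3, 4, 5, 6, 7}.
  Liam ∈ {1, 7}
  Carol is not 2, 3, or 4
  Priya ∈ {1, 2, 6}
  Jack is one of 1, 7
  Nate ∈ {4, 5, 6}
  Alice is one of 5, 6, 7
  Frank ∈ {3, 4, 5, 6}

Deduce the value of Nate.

Among the 7 variables, 2 fits only Priya (and all 7 values in {1, 2, 3, 4, 5, 6, 7} must be used), so Priya = 2.
The 6 still-open variables together cover exactly {1, 3, 4, 5, 6, 7} — 6 values for 6 variables — and 3 appears only in Frank's list, so Frank = 3.
The 5 still-open variables draw from only 5 values {1, 4, 5, 6, 7}, so each is used; only Nate can be 4, hence Nate = 4.

4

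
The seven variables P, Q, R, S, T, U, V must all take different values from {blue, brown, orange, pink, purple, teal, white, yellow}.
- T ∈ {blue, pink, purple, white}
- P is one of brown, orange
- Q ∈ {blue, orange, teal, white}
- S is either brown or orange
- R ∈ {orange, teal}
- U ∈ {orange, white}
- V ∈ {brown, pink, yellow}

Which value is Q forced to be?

P and S between them cover only {brown, orange} — a naked pair. Remove those values from Q, R, U, V.
R must be teal (only option left). Strike teal from Q.
U must be white (only option left). So Q, T can't be white.
So Q = blue.

blue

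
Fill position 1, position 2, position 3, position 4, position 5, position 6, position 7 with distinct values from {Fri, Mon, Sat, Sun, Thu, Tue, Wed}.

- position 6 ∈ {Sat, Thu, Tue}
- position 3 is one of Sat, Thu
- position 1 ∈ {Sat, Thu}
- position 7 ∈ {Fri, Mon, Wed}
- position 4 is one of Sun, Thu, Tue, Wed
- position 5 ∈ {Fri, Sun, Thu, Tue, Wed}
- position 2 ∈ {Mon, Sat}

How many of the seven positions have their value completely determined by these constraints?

position 1 and position 3 between them cover only {Sat, Thu} — a naked pair. Remove those values from position 2, position 4, position 5, position 6.
position 2's domain is down to {Mon}, so position 2 = Mon. Eliminate Mon elsewhere: position 7.
position 6 has just one choice, so position 6 = Tue. Strike Tue from position 4, position 5.
Determined: position 2=Mon, position 6=Tue. The other positions each still have more than one consistent value. That makes 2.

2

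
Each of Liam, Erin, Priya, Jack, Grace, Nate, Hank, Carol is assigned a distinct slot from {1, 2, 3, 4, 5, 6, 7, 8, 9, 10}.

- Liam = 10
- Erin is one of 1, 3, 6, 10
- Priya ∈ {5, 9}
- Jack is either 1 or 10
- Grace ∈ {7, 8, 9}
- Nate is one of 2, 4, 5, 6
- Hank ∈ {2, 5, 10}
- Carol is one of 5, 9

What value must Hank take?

Liam has just one choice, so Liam = 10. Eliminate 10 elsewhere: Erin, Jack, Hank.
Jack has just one choice, so Jack = 1. So Erin can't be 1.
The 2 variables Priya and Carol are confined to {5, 9}, which locks those values in; drop them from Grace, Nate, Hank.
So Hank = 2.

2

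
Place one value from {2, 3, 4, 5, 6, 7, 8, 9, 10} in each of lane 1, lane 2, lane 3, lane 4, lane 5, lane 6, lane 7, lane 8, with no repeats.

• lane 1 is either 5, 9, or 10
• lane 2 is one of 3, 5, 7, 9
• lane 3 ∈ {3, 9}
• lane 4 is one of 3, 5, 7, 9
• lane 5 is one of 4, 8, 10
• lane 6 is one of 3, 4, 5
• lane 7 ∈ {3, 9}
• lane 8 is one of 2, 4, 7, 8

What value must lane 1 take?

Among the 8 variables, 2 fits only lane 8 (and all 8 values in {2, 3, 4, 5, 7, 8, 9, 10} must be used), so lane 8 = 2.
Among the 7 still-open variables, 8 fits only lane 5 (and all 7 values in {3, 4, 5, 7, 8, 9, 10} must be used), so lane 5 = 8.
The 6 still-open variables together cover exactly {3, 4, 5, 7, 9, 10} — 6 values for 6 variables — and 4 appears only in lane 6's list, so lane 6 = 4.
Among the 5 still-open variables, 10 fits only lane 1 (and all 5 values in {3, 5, 7, 9, 10} must be used), so lane 1 = 10.

10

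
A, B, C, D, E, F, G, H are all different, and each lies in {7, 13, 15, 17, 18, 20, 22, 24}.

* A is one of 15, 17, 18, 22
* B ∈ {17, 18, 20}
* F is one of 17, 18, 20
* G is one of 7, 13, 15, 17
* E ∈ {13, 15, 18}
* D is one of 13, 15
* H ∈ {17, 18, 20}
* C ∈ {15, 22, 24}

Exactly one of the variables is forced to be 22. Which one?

The 8 variables draw from only 8 values {7, 13, 15, 17, 18, 20, 22, 24}, so each is used; only G can be 7, hence G = 7.
The 7 still-open variables draw from only 7 values {13, 15, 17, 18, 20, 22, 24}, so each is used; only C can be 24, hence C = 24.
The 6 still-open variables together cover exactly {13, 15, 17, 18, 20, 22} — 6 values for 6 variables — and 22 appears only in A's list, so A = 22.

A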